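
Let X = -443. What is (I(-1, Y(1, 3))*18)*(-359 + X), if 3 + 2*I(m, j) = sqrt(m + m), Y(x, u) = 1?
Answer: 21654 - 7218*I*sqrt(2) ≈ 21654.0 - 10208.0*I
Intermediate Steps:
I(m, j) = -3/2 + sqrt(2)*sqrt(m)/2 (I(m, j) = -3/2 + sqrt(m + m)/2 = -3/2 + sqrt(2*m)/2 = -3/2 + (sqrt(2)*sqrt(m))/2 = -3/2 + sqrt(2)*sqrt(m)/2)
(I(-1, Y(1, 3))*18)*(-359 + X) = ((-3/2 + sqrt(2)*sqrt(-1)/2)*18)*(-359 - 443) = ((-3/2 + sqrt(2)*I/2)*18)*(-802) = ((-3/2 + I*sqrt(2)/2)*18)*(-802) = (-27 + 9*I*sqrt(2))*(-802) = 21654 - 7218*I*sqrt(2)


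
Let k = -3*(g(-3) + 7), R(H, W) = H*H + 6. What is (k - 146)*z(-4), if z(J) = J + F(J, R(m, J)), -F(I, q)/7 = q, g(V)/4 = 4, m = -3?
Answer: 23435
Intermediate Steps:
R(H, W) = 6 + H² (R(H, W) = H² + 6 = 6 + H²)
g(V) = 16 (g(V) = 4*4 = 16)
k = -69 (k = -3*(16 + 7) = -3*23 = -69)
F(I, q) = -7*q
z(J) = -105 + J (z(J) = J - 7*(6 + (-3)²) = J - 7*(6 + 9) = J - 7*15 = J - 105 = -105 + J)
(k - 146)*z(-4) = (-69 - 146)*(-105 - 4) = -215*(-109) = 23435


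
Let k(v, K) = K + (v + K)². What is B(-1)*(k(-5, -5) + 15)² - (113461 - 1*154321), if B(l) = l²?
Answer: 52960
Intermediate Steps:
k(v, K) = K + (K + v)²
B(-1)*(k(-5, -5) + 15)² - (113461 - 1*154321) = (-1)²*((-5 + (-5 - 5)²) + 15)² - (113461 - 1*154321) = 1*((-5 + (-10)²) + 15)² - (113461 - 154321) = 1*((-5 + 100) + 15)² - 1*(-40860) = 1*(95 + 15)² + 40860 = 1*110² + 40860 = 1*12100 + 40860 = 12100 + 40860 = 52960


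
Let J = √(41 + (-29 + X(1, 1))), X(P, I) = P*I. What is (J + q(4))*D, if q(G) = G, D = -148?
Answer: -592 - 148*√13 ≈ -1125.6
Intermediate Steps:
X(P, I) = I*P
J = √13 (J = √(41 + (-29 + 1*1)) = √(41 + (-29 + 1)) = √(41 - 28) = √13 ≈ 3.6056)
(J + q(4))*D = (√13 + 4)*(-148) = (4 + √13)*(-148) = -592 - 148*√13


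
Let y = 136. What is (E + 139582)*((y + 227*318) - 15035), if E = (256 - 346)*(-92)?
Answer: 8470570394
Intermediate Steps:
E = 8280 (E = -90*(-92) = 8280)
(E + 139582)*((y + 227*318) - 15035) = (8280 + 139582)*((136 + 227*318) - 15035) = 147862*((136 + 72186) - 15035) = 147862*(72322 - 15035) = 147862*57287 = 8470570394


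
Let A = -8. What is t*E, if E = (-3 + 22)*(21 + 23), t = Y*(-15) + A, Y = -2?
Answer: 18392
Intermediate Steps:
t = 22 (t = -2*(-15) - 8 = 30 - 8 = 22)
E = 836 (E = 19*44 = 836)
t*E = 22*836 = 18392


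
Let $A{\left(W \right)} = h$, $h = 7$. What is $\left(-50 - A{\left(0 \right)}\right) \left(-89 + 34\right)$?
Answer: $3135$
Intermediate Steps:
$A{\left(W \right)} = 7$
$\left(-50 - A{\left(0 \right)}\right) \left(-89 + 34\right) = \left(-50 - 7\right) \left(-89 + 34\right) = \left(-50 - 7\right) \left(-55\right) = \left(-57\right) \left(-55\right) = 3135$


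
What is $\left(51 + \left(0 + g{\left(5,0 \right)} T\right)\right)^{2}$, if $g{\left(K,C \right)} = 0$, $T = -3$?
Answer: $2601$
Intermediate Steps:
$\left(51 + \left(0 + g{\left(5,0 \right)} T\right)\right)^{2} = \left(51 + \left(0 + 0 \left(-3\right)\right)\right)^{2} = \left(51 + \left(0 + 0\right)\right)^{2} = \left(51 + 0\right)^{2} = 51^{2} = 2601$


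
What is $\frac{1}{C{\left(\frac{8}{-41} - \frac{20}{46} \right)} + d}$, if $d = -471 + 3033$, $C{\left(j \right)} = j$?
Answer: $\frac{943}{2415372} \approx 0.00039042$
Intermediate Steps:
$d = 2562$
$\frac{1}{C{\left(\frac{8}{-41} - \frac{20}{46} \right)} + d} = \frac{1}{\left(\frac{8}{-41} - \frac{20}{46}\right) + 2562} = \frac{1}{\left(8 \left(- \frac{1}{41}\right) - \frac{10}{23}\right) + 2562} = \frac{1}{\left(- \frac{8}{41} - \frac{10}{23}\right) + 2562} = \frac{1}{- \frac{594}{943} + 2562} = \frac{1}{\frac{2415372}{943}} = \frac{943}{2415372}$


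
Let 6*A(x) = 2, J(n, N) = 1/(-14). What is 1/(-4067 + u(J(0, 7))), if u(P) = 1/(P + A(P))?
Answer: -11/44695 ≈ -0.00024611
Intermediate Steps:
J(n, N) = -1/14
A(x) = ⅓ (A(x) = (⅙)*2 = ⅓)
u(P) = 1/(⅓ + P) (u(P) = 1/(P + ⅓) = 1/(⅓ + P))
1/(-4067 + u(J(0, 7))) = 1/(-4067 + 3/(1 + 3*(-1/14))) = 1/(-4067 + 3/(1 - 3/14)) = 1/(-4067 + 3/(11/14)) = 1/(-4067 + 3*(14/11)) = 1/(-4067 + 42/11) = 1/(-44695/11) = -11/44695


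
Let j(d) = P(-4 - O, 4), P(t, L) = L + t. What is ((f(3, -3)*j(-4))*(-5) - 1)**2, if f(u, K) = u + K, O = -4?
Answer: 1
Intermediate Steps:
j(d) = 4 (j(d) = 4 + (-4 - 1*(-4)) = 4 + (-4 + 4) = 4 + 0 = 4)
f(u, K) = K + u
((f(3, -3)*j(-4))*(-5) - 1)**2 = (((-3 + 3)*4)*(-5) - 1)**2 = ((0*4)*(-5) - 1)**2 = (0*(-5) - 1)**2 = (0 - 1)**2 = (-1)**2 = 1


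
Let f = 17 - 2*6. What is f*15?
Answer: 75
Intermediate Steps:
f = 5 (f = 17 - 12 = 5)
f*15 = 5*15 = 75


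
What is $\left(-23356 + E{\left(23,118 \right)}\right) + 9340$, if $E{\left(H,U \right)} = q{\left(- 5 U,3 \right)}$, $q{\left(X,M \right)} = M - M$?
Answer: $-14016$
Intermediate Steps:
$q{\left(X,M \right)} = 0$
$E{\left(H,U \right)} = 0$
$\left(-23356 + E{\left(23,118 \right)}\right) + 9340 = \left(-23356 + 0\right) + 9340 = -23356 + 9340 = -14016$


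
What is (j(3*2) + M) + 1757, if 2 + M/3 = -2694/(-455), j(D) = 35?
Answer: 820712/455 ≈ 1803.8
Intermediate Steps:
M = 5352/455 (M = -6 + 3*(-2694/(-455)) = -6 + 3*(-2694*(-1/455)) = -6 + 3*(2694/455) = -6 + 8082/455 = 5352/455 ≈ 11.763)
(j(3*2) + M) + 1757 = (35 + 5352/455) + 1757 = 21277/455 + 1757 = 820712/455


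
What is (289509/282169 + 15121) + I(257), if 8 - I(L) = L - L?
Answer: 4269224310/282169 ≈ 15130.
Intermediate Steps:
I(L) = 8 (I(L) = 8 - (L - L) = 8 - 1*0 = 8 + 0 = 8)
(289509/282169 + 15121) + I(257) = (289509/282169 + 15121) + 8 = 4266966958/282169 + 8 = 4269224310/282169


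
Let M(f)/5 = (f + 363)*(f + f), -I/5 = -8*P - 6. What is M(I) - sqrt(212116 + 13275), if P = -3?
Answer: -245700 - sqrt(225391) ≈ -2.4617e+5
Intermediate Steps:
I = -90 (I = -5*(-8*(-3) - 6) = -5*(24 - 6) = -5*18 = -90)
M(f) = 10*f*(363 + f) (M(f) = 5*((f + 363)*(f + f)) = 5*((363 + f)*(2*f)) = 5*(2*f*(363 + f)) = 10*f*(363 + f))
M(I) - sqrt(212116 + 13275) = 10*(-90)*(363 - 90) - sqrt(212116 + 13275) = 10*(-90)*273 - sqrt(225391) = -245700 - sqrt(225391)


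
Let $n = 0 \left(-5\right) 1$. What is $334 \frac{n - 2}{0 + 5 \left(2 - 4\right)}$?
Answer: $\frac{334}{5} \approx 66.8$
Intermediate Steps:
$n = 0$ ($n = 0 \cdot 1 = 0$)
$334 \frac{n - 2}{0 + 5 \left(2 - 4\right)} = 334 \frac{0 - 2}{0 + 5 \left(2 - 4\right)} = 334 \left(- \frac{2}{0 + 5 \left(2 - 4\right)}\right) = 334 \left(- \frac{2}{0 + 5 \left(-2\right)}\right) = 334 \left(- \frac{2}{0 - 10}\right) = 334 \left(- \frac{2}{-10}\right) = 334 \left(\left(-2\right) \left(- \frac{1}{10}\right)\right) = 334 \cdot \frac{1}{5} = \frac{334}{5}$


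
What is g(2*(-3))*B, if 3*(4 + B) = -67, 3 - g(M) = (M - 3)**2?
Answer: 2054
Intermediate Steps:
g(M) = 3 - (-3 + M)**2 (g(M) = 3 - (M - 3)**2 = 3 - (-3 + M)**2)
B = -79/3 (B = -4 + (1/3)*(-67) = -4 - 67/3 = -79/3 ≈ -26.333)
g(2*(-3))*B = (3 - (-3 + 2*(-3))**2)*(-79/3) = (3 - (-3 - 6)**2)*(-79/3) = (3 - 1*(-9)**2)*(-79/3) = (3 - 1*81)*(-79/3) = (3 - 81)*(-79/3) = -78*(-79/3) = 2054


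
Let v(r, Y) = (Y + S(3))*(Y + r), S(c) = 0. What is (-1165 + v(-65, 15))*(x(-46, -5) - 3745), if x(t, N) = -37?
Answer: 7242530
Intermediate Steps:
v(r, Y) = Y*(Y + r) (v(r, Y) = (Y + 0)*(Y + r) = Y*(Y + r))
(-1165 + v(-65, 15))*(x(-46, -5) - 3745) = (-1165 + 15*(15 - 65))*(-37 - 3745) = (-1165 + 15*(-50))*(-3782) = (-1165 - 750)*(-3782) = -1915*(-3782) = 7242530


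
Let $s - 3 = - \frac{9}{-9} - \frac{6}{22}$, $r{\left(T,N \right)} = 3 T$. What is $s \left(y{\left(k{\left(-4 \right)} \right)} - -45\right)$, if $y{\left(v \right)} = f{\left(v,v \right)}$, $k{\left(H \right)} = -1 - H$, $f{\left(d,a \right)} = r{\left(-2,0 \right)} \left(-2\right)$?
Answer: $\frac{2337}{11} \approx 212.45$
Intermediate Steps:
$f{\left(d,a \right)} = 12$ ($f{\left(d,a \right)} = 3 \left(-2\right) \left(-2\right) = \left(-6\right) \left(-2\right) = 12$)
$y{\left(v \right)} = 12$
$s = \frac{41}{11}$ ($s = 3 - \left(-1 + \frac{3}{11}\right) = 3 - - \frac{8}{11} = 3 + \left(1 - \frac{3}{11}\right) = 3 + \frac{8}{11} = \frac{41}{11} \approx 3.7273$)
$s \left(y{\left(k{\left(-4 \right)} \right)} - -45\right) = \frac{41 \left(12 - -45\right)}{11} = \frac{41 \left(12 + 45\right)}{11} = \frac{41}{11} \cdot 57 = \frac{2337}{11}$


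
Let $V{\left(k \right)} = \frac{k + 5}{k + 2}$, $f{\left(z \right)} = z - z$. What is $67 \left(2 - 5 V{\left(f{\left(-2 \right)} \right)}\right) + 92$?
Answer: $- \frac{1223}{2} \approx -611.5$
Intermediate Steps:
$f{\left(z \right)} = 0$
$V{\left(k \right)} = \frac{5 + k}{2 + k}$
$67 \left(2 - 5 V{\left(f{\left(-2 \right)} \right)}\right) + 92 = 67 \left(2 - 5 \frac{5 + 0}{2 + 0}\right) + 92 = 67 \left(2 - 5 \cdot \frac{1}{2} \cdot 5\right) + 92 = 67 \left(2 - \frac{25}{2}\right) + 92 = 67 \left(- \frac{21}{2}\right) + 92 = - \frac{1407}{2} + 92 = - \frac{1223}{2}$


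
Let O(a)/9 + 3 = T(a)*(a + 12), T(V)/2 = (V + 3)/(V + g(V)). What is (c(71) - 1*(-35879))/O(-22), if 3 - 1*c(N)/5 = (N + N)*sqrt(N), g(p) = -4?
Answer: -466622/2061 + 9230*sqrt(71)/2061 ≈ -188.67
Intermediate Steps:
c(N) = 15 - 10*N**(3/2) (c(N) = 15 - 5*(N + N)*sqrt(N) = 15 - 5*2*N*sqrt(N) = 15 - 10*N**(3/2))
T(V) = 2*(3 + V)/(-4 + V) (T(V) = 2*((V + 3)/(V - 4)) = 2*((3 + V)/(-4 + V)) = 2*(3 + V)/(-4 + V))
O(a) = -27 + 18*(3 + a)*(12 + a)/(-4 + a) (O(a) = -27 + 9*((2*(3 + a)/(-4 + a))*(a + 12)) = -27 + 9*((2*(3 + a)/(-4 + a))*(12 + a)) = -27 + 9*(2*(3 + a)*(12 + a)/(-4 + a)) = -27 + 18*(3 + a)*(12 + a)/(-4 + a))
(c(71) - 1*(-35879))/O(-22) = ((15 - 710*sqrt(71)) - 1*(-35879))/((9*(84 + 2*(-22)**2 + 27*(-22))/(-4 - 22))) = ((15 - 710*sqrt(71)) + 35879)/((9*(84 + 2*484 - 594)/(-26))) = ((15 - 710*sqrt(71)) + 35879)/((9*(-1/26)*(84 + 968 - 594))) = (35894 - 710*sqrt(71))/((9*(-1/26)*458)) = (35894 - 710*sqrt(71))/(-2061/13) = (35894 - 710*sqrt(71))*(-13/2061) = -466622/2061 + 9230*sqrt(71)/2061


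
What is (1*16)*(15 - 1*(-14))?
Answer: 464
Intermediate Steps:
(1*16)*(15 - 1*(-14)) = 16*(15 + 14) = 16*29 = 464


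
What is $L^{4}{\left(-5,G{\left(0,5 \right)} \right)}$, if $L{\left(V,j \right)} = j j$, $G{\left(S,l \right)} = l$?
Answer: $390625$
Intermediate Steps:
$L{\left(V,j \right)} = j^{2}$
$L^{4}{\left(-5,G{\left(0,5 \right)} \right)} = \left(5^{2}\right)^{4} = 25^{4} = 390625$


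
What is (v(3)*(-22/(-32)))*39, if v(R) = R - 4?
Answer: -429/16 ≈ -26.813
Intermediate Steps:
v(R) = -4 + R
(v(3)*(-22/(-32)))*39 = ((-4 + 3)*(-22/(-32)))*39 = -(-22)*(-1)/32*39 = -1*11/16*39 = -11/16*39 = -429/16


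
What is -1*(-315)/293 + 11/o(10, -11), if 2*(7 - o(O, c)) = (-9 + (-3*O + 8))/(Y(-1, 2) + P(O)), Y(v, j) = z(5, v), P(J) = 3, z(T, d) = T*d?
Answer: -11947/879 ≈ -13.592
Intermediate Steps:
Y(v, j) = 5*v
o(O, c) = 27/4 - 3*O/4 (o(O, c) = 7 - (-9 + (-3*O + 8))/(2*(5*(-1) + 3)) = 7 - (-9 + (8 - 3*O))/(2*(-5 + 3)) = 7 - (-1 - 3*O)/(2*(-2)) = 7 - (-1 - 3*O)*(-1)/(2*2) = 7 - (1/2 + 3*O/2)/2 = 7 + (-1/4 - 3*O/4) = 27/4 - 3*O/4)
-1*(-315)/293 + 11/o(10, -11) = -1*(-315)/293 + 11/(27/4 - 3/4*10) = 315*(1/293) + 11/(27/4 - 15/2) = 315/293 + 11/(-3/4) = 315/293 + 11*(-4/3) = 315/293 - 44/3 = -11947/879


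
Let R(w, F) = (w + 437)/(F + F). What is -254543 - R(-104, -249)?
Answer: -42254027/166 ≈ -2.5454e+5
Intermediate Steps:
R(w, F) = (437 + w)/(2*F) (R(w, F) = (437 + w)/((2*F)) = (437 + w)*(1/(2*F)) = (437 + w)/(2*F))
-254543 - R(-104, -249) = -254543 - (437 - 104)/(2*(-249)) = -254543 - (-1)*333/(2*249) = -254543 - 1*(-111/166) = -254543 + 111/166 = -42254027/166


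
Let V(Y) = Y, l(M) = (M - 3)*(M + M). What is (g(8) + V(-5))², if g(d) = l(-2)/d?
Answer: 25/4 ≈ 6.2500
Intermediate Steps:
l(M) = 2*M*(-3 + M) (l(M) = (-3 + M)*(2*M) = 2*M*(-3 + M))
g(d) = 20/d (g(d) = (2*(-2)*(-3 - 2))/d = (2*(-2)*(-5))/d = 20/d)
(g(8) + V(-5))² = (20/8 - 5)² = (20*(⅛) - 5)² = (5/2 - 5)² = (-5/2)² = 25/4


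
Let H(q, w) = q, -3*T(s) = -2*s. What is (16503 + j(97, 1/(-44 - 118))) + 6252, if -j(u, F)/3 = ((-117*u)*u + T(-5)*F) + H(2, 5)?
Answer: 269349943/81 ≈ 3.3253e+6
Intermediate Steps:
T(s) = 2*s/3 (T(s) = -(-2)*s/3 = 2*s/3)
j(u, F) = -6 + 10*F + 351*u² (j(u, F) = -3*(((-117*u)*u + ((⅔)*(-5))*F) + 2) = -3*((-117*u² - 10*F/3) + 2) = -3*(2 - 117*u² - 10*F/3) = -6 + 10*F + 351*u²)
(16503 + j(97, 1/(-44 - 118))) + 6252 = (16503 + (-6 + 10/(-44 - 118) + 351*97²)) + 6252 = (16503 + (-6 + 10/(-162) + 351*9409)) + 6252 = (16503 + (-6 + 10*(-1/162) + 3302559)) + 6252 = (16503 + (-6 - 5/81 + 3302559)) + 6252 = (16503 + 267506788/81) + 6252 = 268843531/81 + 6252 = 269349943/81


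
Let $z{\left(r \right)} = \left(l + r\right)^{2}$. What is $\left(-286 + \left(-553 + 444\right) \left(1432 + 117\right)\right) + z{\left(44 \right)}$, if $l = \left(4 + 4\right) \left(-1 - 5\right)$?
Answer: $-169111$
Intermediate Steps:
$l = -48$ ($l = 8 \left(-6\right) = -48$)
$z{\left(r \right)} = \left(-48 + r\right)^{2}$
$\left(-286 + \left(-553 + 444\right) \left(1432 + 117\right)\right) + z{\left(44 \right)} = \left(-286 + \left(-553 + 444\right) \left(1432 + 117\right)\right) + \left(-48 + 44\right)^{2} = \left(-286 - 168841\right) + \left(-4\right)^{2} = \left(-286 - 168841\right) + 16 = -169127 + 16 = -169111$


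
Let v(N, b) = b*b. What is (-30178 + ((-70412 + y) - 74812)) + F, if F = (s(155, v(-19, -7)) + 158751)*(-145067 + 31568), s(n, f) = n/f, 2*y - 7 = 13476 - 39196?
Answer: -1765825449425/98 ≈ -1.8019e+10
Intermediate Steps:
y = -25713/2 (y = 7/2 + (13476 - 39196)/2 = 7/2 + (½)*(-25720) = 7/2 - 12860 = -25713/2 ≈ -12857.)
v(N, b) = b²
F = -882903500046/49 (F = (155/((-7)²) + 158751)*(-145067 + 31568) = (155/49 + 158751)*(-113499) = (7778954/49)*(-113499) = -882903500046/49 ≈ -1.8018e+10)
(-30178 + ((-70412 + y) - 74812)) + F = (-30178 + ((-70412 - 25713/2) - 74812)) - 882903500046/49 = (-30178 + (-166537/2 - 74812)) - 882903500046/49 = (-30178 - 316161/2) - 882903500046/49 = -376517/2 - 882903500046/49 = -1765825449425/98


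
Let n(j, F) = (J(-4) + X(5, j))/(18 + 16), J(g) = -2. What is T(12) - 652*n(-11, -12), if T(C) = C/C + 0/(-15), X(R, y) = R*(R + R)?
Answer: -15631/17 ≈ -919.47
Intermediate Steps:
X(R, y) = 2*R² (X(R, y) = R*(2*R) = 2*R²)
n(j, F) = 24/17 (n(j, F) = (-2 + 2*5²)/(18 + 16) = (-2 + 2*25)/34 = (-2 + 50)*(1/34) = 48*(1/34) = 24/17)
T(C) = 1 (T(C) = 1 + 0*(-1/15) = 1 + 0 = 1)
T(12) - 652*n(-11, -12) = 1 - 652*24/17 = 1 - 15648/17 = -15631/17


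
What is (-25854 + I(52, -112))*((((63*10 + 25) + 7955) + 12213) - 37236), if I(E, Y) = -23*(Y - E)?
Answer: 362431866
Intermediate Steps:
I(E, Y) = -23*Y + 23*E
(-25854 + I(52, -112))*((((63*10 + 25) + 7955) + 12213) - 37236) = (-25854 + (-23*(-112) + 23*52))*((((63*10 + 25) + 7955) + 12213) - 37236) = (-25854 + (2576 + 1196))*((((630 + 25) + 7955) + 12213) - 37236) = (-25854 + 3772)*(((655 + 7955) + 12213) - 37236) = -22082*((8610 + 12213) - 37236) = -22082*(20823 - 37236) = -22082*(-16413) = 362431866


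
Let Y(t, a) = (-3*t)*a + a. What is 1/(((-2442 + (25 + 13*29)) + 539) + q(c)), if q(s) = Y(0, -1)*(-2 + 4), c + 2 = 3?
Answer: -1/1503 ≈ -0.00066534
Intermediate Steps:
Y(t, a) = a - 3*a*t (Y(t, a) = -3*a*t + a = a - 3*a*t)
c = 1 (c = -2 + 3 = 1)
q(s) = -2 (q(s) = (-(1 - 3*0))*(-2 + 4) = -(1 + 0)*2 = -1*1*2 = -1*2 = -2)
1/(((-2442 + (25 + 13*29)) + 539) + q(c)) = 1/(((-2442 + (25 + 13*29)) + 539) - 2) = 1/(((-2442 + (25 + 377)) + 539) - 2) = 1/(((-2442 + 402) + 539) - 2) = 1/((-2040 + 539) - 2) = 1/(-1501 - 2) = 1/(-1503) = -1/1503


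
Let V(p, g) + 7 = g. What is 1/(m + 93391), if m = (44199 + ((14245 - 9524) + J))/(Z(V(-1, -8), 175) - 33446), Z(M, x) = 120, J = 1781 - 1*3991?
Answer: 16663/1556150878 ≈ 1.0708e-5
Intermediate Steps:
J = -2210 (J = 1781 - 3991 = -2210)
V(p, g) = -7 + g
m = -23355/16663 (m = (44199 + ((14245 - 9524) - 2210))/(120 - 33446) = (44199 + (4721 - 2210))/(-33326) = (44199 + 2511)*(-1/33326) = 46710*(-1/33326) = -23355/16663 ≈ -1.4016)
1/(m + 93391) = 1/(-23355/16663 + 93391) = 1/(1556150878/16663) = 16663/1556150878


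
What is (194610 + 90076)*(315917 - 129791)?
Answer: 52987466436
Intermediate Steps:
(194610 + 90076)*(315917 - 129791) = 284686*186126 = 52987466436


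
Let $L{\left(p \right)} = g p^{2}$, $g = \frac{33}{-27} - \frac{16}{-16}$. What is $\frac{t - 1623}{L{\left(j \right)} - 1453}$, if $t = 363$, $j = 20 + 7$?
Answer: $\frac{252}{323} \approx 0.78019$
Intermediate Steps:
$j = 27$
$g = - \frac{2}{9}$ ($g = 33 \left(- \frac{1}{27}\right) - -1 = - \frac{11}{9} + 1 = - \frac{2}{9} \approx -0.22222$)
$L{\left(p \right)} = - \frac{2 p^{2}}{9}$
$\frac{t - 1623}{L{\left(j \right)} - 1453} = \frac{363 - 1623}{- \frac{2 \cdot 27^{2}}{9} - 1453} = - \frac{1260}{\left(- \frac{2}{9}\right) 729 - 1453} = - \frac{1260}{-162 - 1453} = - \frac{1260}{-1615} = \left(-1260\right) \left(- \frac{1}{1615}\right) = \frac{252}{323}$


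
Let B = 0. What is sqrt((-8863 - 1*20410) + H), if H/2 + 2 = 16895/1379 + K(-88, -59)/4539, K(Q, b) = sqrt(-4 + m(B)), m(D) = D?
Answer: sqrt(-1146071828778757587 + 34526193996*I)/6259281 ≈ 2.5763e-6 + 171.03*I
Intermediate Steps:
K(Q, b) = 2*I (K(Q, b) = sqrt(-4 + 0) = sqrt(-4) = 2*I)
H = 28274/1379 + 4*I/4539 (H = -4 + 2*(16895/1379 + (2*I)/4539) = -4 + 2*(16895*(1/1379) + (2*I)*(1/4539)) = -4 + 2*(16895/1379 + 2*I/4539) = -4 + (33790/1379 + 4*I/4539) = 28274/1379 + 4*I/4539 ≈ 20.503 + 0.00088125*I)
sqrt((-8863 - 1*20410) + H) = sqrt((-8863 - 1*20410) + (28274/1379 + 4*I/4539)) = sqrt((-8863 - 20410) + (28274/1379 + 4*I/4539)) = sqrt(-29273 + (28274/1379 + 4*I/4539)) = sqrt(-40339193/1379 + 4*I/4539)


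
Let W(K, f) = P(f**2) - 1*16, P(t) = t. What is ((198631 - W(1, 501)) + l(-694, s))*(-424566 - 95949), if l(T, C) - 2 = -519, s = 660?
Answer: 27520148565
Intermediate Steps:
l(T, C) = -517 (l(T, C) = 2 - 519 = -517)
W(K, f) = -16 + f**2 (W(K, f) = f**2 - 1*16 = f**2 - 16 = -16 + f**2)
((198631 - W(1, 501)) + l(-694, s))*(-424566 - 95949) = ((198631 - (-16 + 501**2)) - 517)*(-424566 - 95949) = ((198631 - (-16 + 251001)) - 517)*(-520515) = ((198631 - 1*250985) - 517)*(-520515) = ((198631 - 250985) - 517)*(-520515) = (-52354 - 517)*(-520515) = -52871*(-520515) = 27520148565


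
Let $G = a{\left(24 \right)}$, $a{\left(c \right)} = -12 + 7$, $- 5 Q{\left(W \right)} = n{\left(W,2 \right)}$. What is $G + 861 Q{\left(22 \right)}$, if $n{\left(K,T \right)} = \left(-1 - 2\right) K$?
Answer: $\frac{56801}{5} \approx 11360.0$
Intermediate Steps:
$n{\left(K,T \right)} = - 3 K$
$Q{\left(W \right)} = \frac{3 W}{5}$ ($Q{\left(W \right)} = - \frac{\left(-3\right) W}{5} = \frac{3 W}{5}$)
$a{\left(c \right)} = -5$
$G = -5$
$G + 861 Q{\left(22 \right)} = -5 + 861 \cdot \frac{3}{5} \cdot 22 = -5 + 861 \cdot \frac{66}{5} = -5 + \frac{56826}{5} = \frac{56801}{5}$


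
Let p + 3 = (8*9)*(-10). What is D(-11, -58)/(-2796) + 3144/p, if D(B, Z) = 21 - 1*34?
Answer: -2927075/673836 ≈ -4.3439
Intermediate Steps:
D(B, Z) = -13 (D(B, Z) = 21 - 34 = -13)
p = -723 (p = -3 + (8*9)*(-10) = -3 + 72*(-10) = -3 - 720 = -723)
D(-11, -58)/(-2796) + 3144/p = -13/(-2796) + 3144/(-723) = -13*(-1/2796) + 3144*(-1/723) = 13/2796 - 1048/241 = -2927075/673836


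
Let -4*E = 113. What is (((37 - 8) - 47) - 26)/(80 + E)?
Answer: -176/207 ≈ -0.85024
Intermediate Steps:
E = -113/4 (E = -1/4*113 = -113/4 ≈ -28.250)
(((37 - 8) - 47) - 26)/(80 + E) = (((37 - 8) - 47) - 26)/(80 - 113/4) = ((29 - 47) - 26)/(207/4) = (-18 - 26)*(4/207) = -44*4/207 = -176/207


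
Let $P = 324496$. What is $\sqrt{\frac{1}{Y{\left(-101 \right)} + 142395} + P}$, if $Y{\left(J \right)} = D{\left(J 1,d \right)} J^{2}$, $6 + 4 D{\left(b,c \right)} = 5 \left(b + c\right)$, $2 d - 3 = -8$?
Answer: $\frac{2 \sqrt{820579694494581798}}{3180429} \approx 569.65$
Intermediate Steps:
$d = - \frac{5}{2}$ ($d = \frac{3}{2} + \frac{1}{2} \left(-8\right) = \frac{3}{2} - 4 = - \frac{5}{2} \approx -2.5$)
$D{\left(b,c \right)} = - \frac{3}{2} + \frac{5 b}{4} + \frac{5 c}{4}$ ($D{\left(b,c \right)} = - \frac{3}{2} + \frac{5 \left(b + c\right)}{4} = - \frac{3}{2} + \frac{5 b + 5 c}{4} = - \frac{3}{2} + \left(\frac{5 b}{4} + \frac{5 c}{4}\right) = - \frac{3}{2} + \frac{5 b}{4} + \frac{5 c}{4}$)
$Y{\left(J \right)} = J^{2} \left(- \frac{37}{8} + \frac{5 J}{4}\right)$ ($Y{\left(J \right)} = \left(- \frac{3}{2} + \frac{5 J 1}{4} + \frac{5}{4} \left(- \frac{5}{2}\right)\right) J^{2} = \left(- \frac{3}{2} + \frac{5 J}{4} - \frac{25}{8}\right) J^{2} = \left(- \frac{37}{8} + \frac{5 J}{4}\right) J^{2} = J^{2} \left(- \frac{37}{8} + \frac{5 J}{4}\right)$)
$\sqrt{\frac{1}{Y{\left(-101 \right)} + 142395} + P} = \sqrt{\frac{1}{\frac{\left(-101\right)^{2} \left(-37 + 10 \left(-101\right)\right)}{8} + 142395} + 324496} = \sqrt{\frac{1}{\frac{1}{8} \cdot 10201 \left(-37 - 1010\right) + 142395} + 324496} = \sqrt{\frac{1}{\frac{1}{8} \cdot 10201 \left(-1047\right) + 142395} + 324496} = \sqrt{\frac{1}{- \frac{10680447}{8} + 142395} + 324496} = \sqrt{\frac{1}{- \frac{9541287}{8}} + 324496} = \sqrt{- \frac{8}{9541287} + 324496} = \sqrt{\frac{3096109466344}{9541287}} = \frac{2 \sqrt{820579694494581798}}{3180429}$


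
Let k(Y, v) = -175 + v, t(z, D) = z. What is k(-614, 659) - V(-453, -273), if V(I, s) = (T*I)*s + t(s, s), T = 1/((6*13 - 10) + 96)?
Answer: 479/164 ≈ 2.9207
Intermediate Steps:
T = 1/164 (T = 1/((78 - 10) + 96) = 1/(68 + 96) = 1/164 ≈ 0.0060976)
V(I, s) = s + I*s/164 (V(I, s) = (I/164)*s + s = I*s/164 + s = s + I*s/164)
k(-614, 659) - V(-453, -273) = (-175 + 659) - (-273)*(164 - 453)/164 = 484 - (-273)*(-289)/164 = 484 - 1*78897/164 = 484 - 78897/164 = 479/164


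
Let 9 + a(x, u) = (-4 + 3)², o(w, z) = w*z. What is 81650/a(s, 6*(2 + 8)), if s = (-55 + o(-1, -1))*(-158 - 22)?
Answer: -40825/4 ≈ -10206.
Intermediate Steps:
s = 9720 (s = (-55 - 1*(-1))*(-158 - 22) = (-55 + 1)*(-180) = -54*(-180) = 9720)
a(x, u) = -8 (a(x, u) = -9 + (-4 + 3)² = -9 + (-1)² = -9 + 1 = -8)
81650/a(s, 6*(2 + 8)) = 81650/(-8) = 81650*(-⅛) = -40825/4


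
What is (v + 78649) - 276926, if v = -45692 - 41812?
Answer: -285781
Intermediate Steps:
v = -87504
(v + 78649) - 276926 = (-87504 + 78649) - 276926 = -8855 - 276926 = -285781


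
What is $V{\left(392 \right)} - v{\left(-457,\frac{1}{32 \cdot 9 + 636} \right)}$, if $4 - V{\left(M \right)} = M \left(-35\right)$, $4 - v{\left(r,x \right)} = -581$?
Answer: $13139$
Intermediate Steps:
$v{\left(r,x \right)} = 585$ ($v{\left(r,x \right)} = 4 - -581 = 4 + 581 = 585$)
$V{\left(M \right)} = 4 + 35 M$ ($V{\left(M \right)} = 4 - M \left(-35\right) = 4 - - 35 M = 4 + 35 M$)
$V{\left(392 \right)} - v{\left(-457,\frac{1}{32 \cdot 9 + 636} \right)} = \left(4 + 35 \cdot 392\right) - 585 = \left(4 + 13720\right) - 585 = 13724 - 585 = 13139$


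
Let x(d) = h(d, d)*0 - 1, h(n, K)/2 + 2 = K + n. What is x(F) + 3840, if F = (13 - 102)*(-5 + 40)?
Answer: 3839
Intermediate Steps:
h(n, K) = -4 + 2*K + 2*n (h(n, K) = -4 + 2*(K + n) = -4 + (2*K + 2*n) = -4 + 2*K + 2*n)
F = -3115 (F = -89*35 = -3115)
x(d) = -1 (x(d) = (-4 + 2*d + 2*d)*0 - 1 = (-4 + 4*d)*0 - 1 = 0 - 1 = -1)
x(F) + 3840 = -1 + 3840 = 3839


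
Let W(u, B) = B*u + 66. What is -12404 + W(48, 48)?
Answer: -10034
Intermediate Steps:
W(u, B) = 66 + B*u
-12404 + W(48, 48) = -12404 + (66 + 48*48) = -12404 + (66 + 2304) = -12404 + 2370 = -10034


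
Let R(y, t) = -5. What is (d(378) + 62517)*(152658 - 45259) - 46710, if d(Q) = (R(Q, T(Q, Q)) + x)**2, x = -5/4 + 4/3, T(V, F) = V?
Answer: 967221042431/144 ≈ 6.7168e+9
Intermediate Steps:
x = 1/12 (x = -5*1/4 + 4*(1/3) = -5/4 + 4/3 = 1/12 ≈ 0.083333)
d(Q) = 3481/144 (d(Q) = (-5 + 1/12)**2 = (-59/12)**2 = 3481/144)
(d(378) + 62517)*(152658 - 45259) - 46710 = (3481/144 + 62517)*(152658 - 45259) - 46710 = (9005929/144)*107399 - 46710 = 967227768671/144 - 46710 = 967221042431/144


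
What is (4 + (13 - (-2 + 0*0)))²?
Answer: 361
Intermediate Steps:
(4 + (13 - (-2 + 0*0)))² = (4 + (13 - (-2 + 0)))² = (4 + (13 - 1*(-2)))² = (4 + (13 + 2))² = (4 + 15)² = 19² = 361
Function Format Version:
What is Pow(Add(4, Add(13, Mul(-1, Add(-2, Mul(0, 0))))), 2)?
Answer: 361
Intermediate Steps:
Pow(Add(4, Add(13, Mul(-1, Add(-2, Mul(0, 0))))), 2) = Pow(Add(4, Add(13, Mul(-1, Add(-2, 0)))), 2) = Pow(Add(4, Add(13, Mul(-1, -2))), 2) = Pow(Add(4, Add(13, 2)), 2) = Pow(Add(4, 15), 2) = Pow(19, 2) = 361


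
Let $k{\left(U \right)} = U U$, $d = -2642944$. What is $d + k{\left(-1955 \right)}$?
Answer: $1179081$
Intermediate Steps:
$k{\left(U \right)} = U^{2}$
$d + k{\left(-1955 \right)} = -2642944 + \left(-1955\right)^{2} = -2642944 + 3822025 = 1179081$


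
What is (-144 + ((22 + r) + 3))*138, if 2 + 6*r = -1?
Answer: -16491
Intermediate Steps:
r = -1/2 (r = -1/3 + (1/6)*(-1) = -1/3 - 1/6 = -1/2 ≈ -0.50000)
(-144 + ((22 + r) + 3))*138 = (-144 + ((22 - 1/2) + 3))*138 = (-144 + (43/2 + 3))*138 = (-144 + 49/2)*138 = -239/2*138 = -16491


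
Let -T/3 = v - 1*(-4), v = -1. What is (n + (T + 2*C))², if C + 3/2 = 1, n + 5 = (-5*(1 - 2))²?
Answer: 100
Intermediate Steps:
T = -9 (T = -3*(-1 - 1*(-4)) = -3*(-1 + 4) = -3*3 = -9)
n = 20 (n = -5 + (-5*(1 - 2))² = -5 + (-5*(-1))² = -5 + 5² = -5 + 25 = 20)
C = -½ (C = -3/2 + 1 = -½ ≈ -0.50000)
(n + (T + 2*C))² = (20 + (-9 + 2*(-½)))² = (20 + (-9 - 1))² = (20 - 10)² = 10² = 100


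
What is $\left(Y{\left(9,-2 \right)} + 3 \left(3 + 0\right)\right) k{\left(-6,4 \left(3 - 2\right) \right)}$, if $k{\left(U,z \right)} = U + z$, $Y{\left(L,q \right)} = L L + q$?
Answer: $-176$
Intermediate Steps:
$Y{\left(L,q \right)} = q + L^{2}$ ($Y{\left(L,q \right)} = L^{2} + q = q + L^{2}$)
$\left(Y{\left(9,-2 \right)} + 3 \left(3 + 0\right)\right) k{\left(-6,4 \left(3 - 2\right) \right)} = \left(\left(-2 + 9^{2}\right) + 3 \left(3 + 0\right)\right) \left(-6 + 4 \left(3 - 2\right)\right) = \left(\left(-2 + 81\right) + 3 \cdot 3\right) \left(-6 + 4 \cdot 1\right) = \left(79 + 9\right) \left(-6 + 4\right) = 88 \left(-2\right) = -176$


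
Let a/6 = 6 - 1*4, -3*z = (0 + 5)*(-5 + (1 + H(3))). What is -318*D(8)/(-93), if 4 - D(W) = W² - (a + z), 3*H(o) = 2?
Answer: -40492/279 ≈ -145.13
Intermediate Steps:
H(o) = ⅔ (H(o) = (⅓)*2 = ⅔)
z = 50/9 (z = -(0 + 5)*(-5 + (1 + ⅔))/3 = -5*(-5 + 5/3)/3 = -5*(-10)/(3*3) = -⅓*(-50/3) = 50/9 ≈ 5.5556)
a = 12 (a = 6*(6 - 1*4) = 6*(6 - 4) = 6*2 = 12)
D(W) = 194/9 - W² (D(W) = 4 - (W² - (12 + 50/9)) = 4 - (W² - 1*158/9) = 4 - (W² - 158/9) = 4 - (-158/9 + W²) = 4 + (158/9 - W²) = 194/9 - W²)
-318*D(8)/(-93) = -318*(194/9 - 1*8²)/(-93) = -318*(194/9 - 1*64)*(-1)/93 = -318*(194/9 - 64)*(-1)/93 = -(-40492)*(-1)/(3*93) = -318*382/837 = -40492/279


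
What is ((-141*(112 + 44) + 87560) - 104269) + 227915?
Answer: 189210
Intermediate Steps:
((-141*(112 + 44) + 87560) - 104269) + 227915 = ((-141*156 + 87560) - 104269) + 227915 = ((-21996 + 87560) - 104269) + 227915 = (65564 - 104269) + 227915 = -38705 + 227915 = 189210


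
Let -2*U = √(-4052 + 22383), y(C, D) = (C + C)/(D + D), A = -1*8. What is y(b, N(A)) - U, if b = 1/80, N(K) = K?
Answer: -1/640 + √18331/2 ≈ 67.694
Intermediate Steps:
A = -8
b = 1/80 ≈ 0.012500
y(C, D) = C/D (y(C, D) = (2*C)/((2*D)) = (2*C)*(1/(2*D)) = C/D)
U = -√18331/2 (U = -√(-4052 + 22383)/2 = -√18331/2 ≈ -67.696)
y(b, N(A)) - U = (1/80)/(-8) - (-1)*√18331/2 = (1/80)*(-⅛) + √18331/2 = -1/640 + √18331/2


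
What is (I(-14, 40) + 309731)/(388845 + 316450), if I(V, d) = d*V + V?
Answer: 309157/705295 ≈ 0.43834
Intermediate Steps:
I(V, d) = V + V*d (I(V, d) = V*d + V = V + V*d)
(I(-14, 40) + 309731)/(388845 + 316450) = (-14*(1 + 40) + 309731)/(388845 + 316450) = (-14*41 + 309731)/705295 = (-574 + 309731)*(1/705295) = 309157*(1/705295) = 309157/705295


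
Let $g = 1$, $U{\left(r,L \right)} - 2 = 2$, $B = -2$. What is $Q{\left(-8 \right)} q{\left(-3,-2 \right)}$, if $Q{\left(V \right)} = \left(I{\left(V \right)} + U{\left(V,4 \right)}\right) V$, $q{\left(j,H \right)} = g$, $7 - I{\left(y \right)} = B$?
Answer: $-104$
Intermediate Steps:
$U{\left(r,L \right)} = 4$ ($U{\left(r,L \right)} = 2 + 2 = 4$)
$I{\left(y \right)} = 9$ ($I{\left(y \right)} = 7 - -2 = 7 + 2 = 9$)
$q{\left(j,H \right)} = 1$
$Q{\left(V \right)} = 13 V$ ($Q{\left(V \right)} = \left(9 + 4\right) V = 13 V$)
$Q{\left(-8 \right)} q{\left(-3,-2 \right)} = 13 \left(-8\right) 1 = \left(-104\right) 1 = -104$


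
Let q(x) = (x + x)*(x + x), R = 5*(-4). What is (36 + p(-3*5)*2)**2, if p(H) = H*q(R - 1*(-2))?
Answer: 1508856336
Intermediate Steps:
R = -20
q(x) = 4*x**2 (q(x) = (2*x)*(2*x) = 4*x**2)
p(H) = 1296*H (p(H) = H*(4*(-20 - 1*(-2))**2) = H*(4*(-20 + 2)**2) = H*(4*(-18)**2) = H*(4*324) = H*1296 = 1296*H)
(36 + p(-3*5)*2)**2 = (36 + (1296*(-3*5))*2)**2 = (36 + (1296*(-15))*2)**2 = (36 - 19440*2)**2 = (36 - 38880)**2 = (-38844)**2 = 1508856336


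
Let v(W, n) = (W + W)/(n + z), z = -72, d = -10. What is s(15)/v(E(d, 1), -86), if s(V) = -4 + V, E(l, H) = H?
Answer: -869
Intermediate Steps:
v(W, n) = 2*W/(-72 + n) (v(W, n) = (W + W)/(n - 72) = (2*W)/(-72 + n) = 2*W/(-72 + n))
s(15)/v(E(d, 1), -86) = (-4 + 15)/((2*1/(-72 - 86))) = 11/((2*1/(-158))) = 11/((2*1*(-1/158))) = 11/(-1/79) = 11*(-79) = -869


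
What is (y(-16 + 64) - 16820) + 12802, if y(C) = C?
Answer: -3970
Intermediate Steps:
(y(-16 + 64) - 16820) + 12802 = ((-16 + 64) - 16820) + 12802 = (48 - 16820) + 12802 = -16772 + 12802 = -3970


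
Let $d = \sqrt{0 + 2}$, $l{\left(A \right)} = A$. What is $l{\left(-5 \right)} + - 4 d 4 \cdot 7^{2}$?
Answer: $-5 - 784 \sqrt{2} \approx -1113.7$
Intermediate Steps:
$d = \sqrt{2} \approx 1.4142$
$l{\left(-5 \right)} + - 4 d 4 \cdot 7^{2} = -5 + - 4 \sqrt{2} \cdot 4 \cdot 7^{2} = -5 + - 16 \sqrt{2} \cdot 49 = -5 - 784 \sqrt{2}$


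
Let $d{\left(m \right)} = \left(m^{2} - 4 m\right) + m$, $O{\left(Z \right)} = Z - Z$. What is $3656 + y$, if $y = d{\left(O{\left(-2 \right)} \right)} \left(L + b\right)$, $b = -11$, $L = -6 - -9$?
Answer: $3656$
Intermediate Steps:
$O{\left(Z \right)} = 0$
$L = 3$ ($L = -6 + 9 = 3$)
$d{\left(m \right)} = m^{2} - 3 m$
$y = 0$ ($y = 0 \left(-3 + 0\right) \left(3 - 11\right) = 0 \left(-3\right) \left(-8\right) = 0 \left(-8\right) = 0$)
$3656 + y = 3656 + 0 = 3656$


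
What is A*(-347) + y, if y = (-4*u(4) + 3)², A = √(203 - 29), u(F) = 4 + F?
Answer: 841 - 347*√174 ≈ -3736.2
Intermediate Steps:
A = √174 ≈ 13.191
y = 841 (y = (-4*(4 + 4) + 3)² = (-4*8 + 3)² = (-32 + 3)² = (-29)² = 841)
A*(-347) + y = √174*(-347) + 841 = -347*√174 + 841 = 841 - 347*√174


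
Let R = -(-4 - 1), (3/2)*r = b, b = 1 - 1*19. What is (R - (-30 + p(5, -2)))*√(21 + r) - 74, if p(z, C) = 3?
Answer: 22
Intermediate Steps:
b = -18 (b = 1 - 19 = -18)
r = -12 (r = (⅔)*(-18) = -12)
R = 5 (R = -1*(-5) = 5)
(R - (-30 + p(5, -2)))*√(21 + r) - 74 = (5 - (-30 + 3))*√(21 - 12) - 74 = (5 - 1*(-27))*√9 - 74 = (5 + 27)*3 - 74 = 32*3 - 74 = 96 - 74 = 22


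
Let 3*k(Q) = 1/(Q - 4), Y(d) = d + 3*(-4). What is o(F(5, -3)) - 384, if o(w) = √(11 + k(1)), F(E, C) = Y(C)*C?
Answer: -384 + 7*√2/3 ≈ -380.70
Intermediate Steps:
Y(d) = -12 + d (Y(d) = d - 12 = -12 + d)
k(Q) = 1/(3*(-4 + Q)) (k(Q) = 1/(3*(Q - 4)) = 1/(3*(-4 + Q)))
F(E, C) = C*(-12 + C) (F(E, C) = (-12 + C)*C = C*(-12 + C))
o(w) = 7*√2/3 (o(w) = √(11 + 1/(3*(-4 + 1))) = √(11 + (⅓)/(-3)) = √(11 + (⅓)*(-⅓)) = √(11 - ⅑) = √(98/9) = 7*√2/3)
o(F(5, -3)) - 384 = 7*√2/3 - 384 = -384 + 7*√2/3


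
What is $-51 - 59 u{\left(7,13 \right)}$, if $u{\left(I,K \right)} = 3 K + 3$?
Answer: $-2529$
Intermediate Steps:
$u{\left(I,K \right)} = 3 + 3 K$
$-51 - 59 u{\left(7,13 \right)} = -51 - 59 \left(3 + 3 \cdot 13\right) = -51 - 59 \left(3 + 39\right) = -51 - 2478 = -2529$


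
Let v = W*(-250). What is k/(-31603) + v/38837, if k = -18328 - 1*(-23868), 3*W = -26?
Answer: -440051440/3682097133 ≈ -0.11951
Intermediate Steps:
W = -26/3 (W = (⅓)*(-26) = -26/3 ≈ -8.6667)
k = 5540 (k = -18328 + 23868 = 5540)
v = 6500/3 (v = -26/3*(-250) = 6500/3 ≈ 2166.7)
k/(-31603) + v/38837 = 5540/(-31603) + (6500/3)/38837 = 5540*(-1/31603) + (6500/3)*(1/38837) = -5540/31603 + 6500/116511 = -440051440/3682097133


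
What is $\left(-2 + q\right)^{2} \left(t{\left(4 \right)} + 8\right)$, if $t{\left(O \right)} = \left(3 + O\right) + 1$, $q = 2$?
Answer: $0$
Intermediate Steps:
$t{\left(O \right)} = 4 + O$
$\left(-2 + q\right)^{2} \left(t{\left(4 \right)} + 8\right) = \left(-2 + 2\right)^{2} \left(\left(4 + 4\right) + 8\right) = 0^{2} \left(8 + 8\right) = 0 \cdot 16 = 0$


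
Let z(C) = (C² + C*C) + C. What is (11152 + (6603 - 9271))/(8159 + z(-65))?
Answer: 2121/4136 ≈ 0.51281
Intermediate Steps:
z(C) = C + 2*C² (z(C) = (C² + C²) + C = 2*C² + C = C + 2*C²)
(11152 + (6603 - 9271))/(8159 + z(-65)) = (11152 + (6603 - 9271))/(8159 - 65*(1 + 2*(-65))) = (11152 - 2668)/(8159 - 65*(1 - 130)) = 8484/(8159 - 65*(-129)) = 8484/(8159 + 8385) = 8484/16544 = 8484*(1/16544) = 2121/4136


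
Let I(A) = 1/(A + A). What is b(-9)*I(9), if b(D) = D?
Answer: -½ ≈ -0.50000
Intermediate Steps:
I(A) = 1/(2*A)
b(-9)*I(9) = -9/(2*9) = -9*1/18 = -½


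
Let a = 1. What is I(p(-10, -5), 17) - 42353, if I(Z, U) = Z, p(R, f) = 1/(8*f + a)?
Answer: -1651768/39 ≈ -42353.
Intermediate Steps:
p(R, f) = 1/(1 + 8*f) (p(R, f) = 1/(8*f + 1) = 1/(1 + 8*f))
I(p(-10, -5), 17) - 42353 = 1/(1 + 8*(-5)) - 42353 = 1/(1 - 40) - 42353 = 1/(-39) - 42353 = -1/39 - 42353 = -1651768/39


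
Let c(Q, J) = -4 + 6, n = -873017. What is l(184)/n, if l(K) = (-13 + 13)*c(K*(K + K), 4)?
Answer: 0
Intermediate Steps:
c(Q, J) = 2
l(K) = 0 (l(K) = (-13 + 13)*2 = 0*2 = 0)
l(184)/n = 0/(-873017) = 0*(-1/873017) = 0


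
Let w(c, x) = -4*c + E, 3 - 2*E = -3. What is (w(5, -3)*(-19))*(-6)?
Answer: -1938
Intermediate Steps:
E = 3 (E = 3/2 - ½*(-3) = 3/2 + 3/2 = 3)
w(c, x) = 3 - 4*c (w(c, x) = -4*c + 3 = 3 - 4*c)
(w(5, -3)*(-19))*(-6) = ((3 - 4*5)*(-19))*(-6) = ((3 - 20)*(-19))*(-6) = -17*(-19)*(-6) = 323*(-6) = -1938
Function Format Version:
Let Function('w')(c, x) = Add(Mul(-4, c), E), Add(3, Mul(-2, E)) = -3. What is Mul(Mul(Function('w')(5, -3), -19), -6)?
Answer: -1938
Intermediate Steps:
E = 3 (E = Add(Rational(3, 2), Mul(Rational(-1, 2), -3)) = Add(Rational(3, 2), Rational(3, 2)) = 3)
Function('w')(c, x) = Add(3, Mul(-4, c)) (Function('w')(c, x) = Add(Mul(-4, c), 3) = Add(3, Mul(-4, c)))
Mul(Mul(Function('w')(5, -3), -19), -6) = Mul(Mul(Add(3, Mul(-4, 5)), -19), -6) = Mul(Mul(Add(3, -20), -19), -6) = Mul(Mul(-17, -19), -6) = Mul(323, -6) = -1938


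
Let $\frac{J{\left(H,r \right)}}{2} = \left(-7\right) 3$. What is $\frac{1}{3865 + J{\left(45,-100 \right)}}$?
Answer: $\frac{1}{3823} \approx 0.00026157$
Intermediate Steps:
$J{\left(H,r \right)} = -42$ ($J{\left(H,r \right)} = 2 \left(\left(-7\right) 3\right) = 2 \left(-21\right) = -42$)
$\frac{1}{3865 + J{\left(45,-100 \right)}} = \frac{1}{3865 - 42} = \frac{1}{3823}$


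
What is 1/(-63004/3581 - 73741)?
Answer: -3581/264129525 ≈ -1.3558e-5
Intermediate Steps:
1/(-63004/3581 - 73741) = 1/(-264129525/3581) = -3581/264129525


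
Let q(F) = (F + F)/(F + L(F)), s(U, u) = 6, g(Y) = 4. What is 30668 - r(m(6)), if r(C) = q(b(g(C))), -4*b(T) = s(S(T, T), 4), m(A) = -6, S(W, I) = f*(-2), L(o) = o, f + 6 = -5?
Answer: 30667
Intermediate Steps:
f = -11 (f = -6 - 5 = -11)
S(W, I) = 22 (S(W, I) = -11*(-2) = 22)
b(T) = -3/2 (b(T) = -¼*6 = -3/2)
q(F) = 1 (q(F) = (F + F)/(F + F) = (2*F)/((2*F)) = (2*F)*(1/(2*F)) = 1)
r(C) = 1
30668 - r(m(6)) = 30668 - 1*1 = 30668 - 1 = 30667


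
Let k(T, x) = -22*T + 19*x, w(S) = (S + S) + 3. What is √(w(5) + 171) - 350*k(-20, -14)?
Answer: -60900 + 2*√46 ≈ -60886.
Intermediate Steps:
w(S) = 3 + 2*S (w(S) = 2*S + 3 = 3 + 2*S)
√(w(5) + 171) - 350*k(-20, -14) = √((3 + 2*5) + 171) - 350*(-22*(-20) + 19*(-14)) = √((3 + 10) + 171) - 350*(440 - 266) = √(13 + 171) - 350*174 = √184 - 60900 = 2*√46 - 60900 = -60900 + 2*√46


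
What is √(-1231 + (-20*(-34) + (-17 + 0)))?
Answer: 2*I*√142 ≈ 23.833*I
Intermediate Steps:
√(-1231 + (-20*(-34) + (-17 + 0))) = √(-1231 + (680 - 17)) = √(-1231 + 663) = √(-568) = 2*I*√142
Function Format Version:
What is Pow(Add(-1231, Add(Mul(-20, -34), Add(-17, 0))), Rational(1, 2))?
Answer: Mul(2, I, Pow(142, Rational(1, 2))) ≈ Mul(23.833, I)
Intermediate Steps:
Pow(Add(-1231, Add(Mul(-20, -34), Add(-17, 0))), Rational(1, 2)) = Pow(Add(-1231, Add(680, -17)), Rational(1, 2)) = Pow(Add(-1231, 663), Rational(1, 2)) = Pow(-568, Rational(1, 2)) = Mul(2, I, Pow(142, Rational(1, 2)))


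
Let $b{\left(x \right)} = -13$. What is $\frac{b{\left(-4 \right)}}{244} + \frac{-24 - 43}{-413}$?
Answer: $\frac{10979}{100772} \approx 0.10895$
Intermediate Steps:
$\frac{b{\left(-4 \right)}}{244} + \frac{-24 - 43}{-413} = - \frac{13}{244} + \frac{-24 - 43}{-413} = \left(-13\right) \frac{1}{244} + \left(-24 - 43\right) \left(- \frac{1}{413}\right) = - \frac{13}{244} - - \frac{67}{413} = - \frac{13}{244} + \frac{67}{413} = \frac{10979}{100772}$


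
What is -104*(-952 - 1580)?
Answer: 263328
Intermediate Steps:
-104*(-952 - 1580) = -104*(-2532) = 263328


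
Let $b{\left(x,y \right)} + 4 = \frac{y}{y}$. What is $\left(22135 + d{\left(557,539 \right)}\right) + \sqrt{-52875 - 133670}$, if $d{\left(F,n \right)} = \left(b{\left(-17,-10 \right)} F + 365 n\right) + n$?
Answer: $217738 + i \sqrt{186545} \approx 2.1774 \cdot 10^{5} + 431.91 i$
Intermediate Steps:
$b{\left(x,y \right)} = -3$ ($b{\left(x,y \right)} = -4 + \frac{y}{y} = -4 + 1 = -3$)
$d{\left(F,n \right)} = - 3 F + 366 n$ ($d{\left(F,n \right)} = \left(- 3 F + 365 n\right) + n = - 3 F + 366 n$)
$\left(22135 + d{\left(557,539 \right)}\right) + \sqrt{-52875 - 133670} = \left(22135 + \left(\left(-3\right) 557 + 366 \cdot 539\right)\right) + \sqrt{-52875 - 133670} = \left(22135 + \left(-1671 + 197274\right)\right) + \sqrt{-186545} = \left(22135 + 195603\right) + i \sqrt{186545} = 217738 + i \sqrt{186545}$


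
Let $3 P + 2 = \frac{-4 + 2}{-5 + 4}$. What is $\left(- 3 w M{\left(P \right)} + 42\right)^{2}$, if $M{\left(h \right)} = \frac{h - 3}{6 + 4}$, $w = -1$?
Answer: $\frac{168921}{100} \approx 1689.2$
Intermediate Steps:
$P = 0$ ($P = - \frac{2}{3} + \frac{\left(-4 + 2\right) \frac{1}{-5 + 4}}{3} = - \frac{2}{3} + \frac{\left(-2\right) \frac{1}{-1}}{3} = - \frac{2}{3} + \frac{\left(-2\right) \left(-1\right)}{3} = - \frac{2}{3} + \frac{1}{3} \cdot 2 = - \frac{2}{3} + \frac{2}{3} = 0$)
$M{\left(h \right)} = - \frac{3}{10} + \frac{h}{10}$ ($M{\left(h \right)} = \frac{-3 + h}{10} = \left(-3 + h\right) \frac{1}{10} = - \frac{3}{10} + \frac{h}{10}$)
$\left(- 3 w M{\left(P \right)} + 42\right)^{2} = \left(\left(-3\right) \left(-1\right) \left(- \frac{3}{10} + \frac{1}{10} \cdot 0\right) + 42\right)^{2} = \left(3 \left(- \frac{3}{10} + 0\right) + 42\right)^{2} = \left(3 \left(- \frac{3}{10}\right) + 42\right)^{2} = \left(- \frac{9}{10} + 42\right)^{2} = \left(\frac{411}{10}\right)^{2} = \frac{168921}{100}$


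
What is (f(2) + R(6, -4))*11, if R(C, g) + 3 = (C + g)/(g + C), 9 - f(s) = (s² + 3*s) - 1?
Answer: -22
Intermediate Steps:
f(s) = 10 - s² - 3*s (f(s) = 9 - ((s² + 3*s) - 1) = 9 - (-1 + s² + 3*s) = 9 + (1 - s² - 3*s) = 10 - s² - 3*s)
R(C, g) = -2 (R(C, g) = -3 + (C + g)/(g + C) = -3 + (C + g)/(C + g) = -3 + 1 = -2)
(f(2) + R(6, -4))*11 = ((10 - 1*2² - 3*2) - 2)*11 = ((10 - 1*4 - 6) - 2)*11 = ((10 - 4 - 6) - 2)*11 = (0 - 2)*11 = -2*11 = -22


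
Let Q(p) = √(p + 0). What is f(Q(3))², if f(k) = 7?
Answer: 49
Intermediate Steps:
Q(p) = √p
f(Q(3))² = 7² = 49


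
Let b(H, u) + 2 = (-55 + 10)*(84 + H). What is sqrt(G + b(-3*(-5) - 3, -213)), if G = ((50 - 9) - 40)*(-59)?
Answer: I*sqrt(4381) ≈ 66.189*I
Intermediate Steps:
G = -59 (G = (41 - 40)*(-59) = 1*(-59) = -59)
b(H, u) = -3782 - 45*H (b(H, u) = -2 + (-55 + 10)*(84 + H) = -2 - 45*(84 + H) = -2 + (-3780 - 45*H) = -3782 - 45*H)
sqrt(G + b(-3*(-5) - 3, -213)) = sqrt(-59 + (-3782 - 45*(-3*(-5) - 3))) = sqrt(-59 + (-3782 - 45*(15 - 3))) = sqrt(-59 + (-3782 - 45*12)) = sqrt(-59 + (-3782 - 540)) = sqrt(-59 - 4322) = sqrt(-4381) = I*sqrt(4381)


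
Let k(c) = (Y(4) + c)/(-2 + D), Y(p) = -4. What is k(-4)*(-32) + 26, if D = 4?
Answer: 154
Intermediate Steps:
k(c) = -2 + c/2 (k(c) = (-4 + c)/(-2 + 4) = (-4 + c)/2 = (-4 + c)*(1/2) = -2 + c/2)
k(-4)*(-32) + 26 = (-2 + (1/2)*(-4))*(-32) + 26 = (-2 - 2)*(-32) + 26 = -4*(-32) + 26 = 128 + 26 = 154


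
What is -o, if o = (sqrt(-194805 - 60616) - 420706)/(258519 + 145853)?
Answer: 210353/202186 - I*sqrt(255421)/404372 ≈ 1.0404 - 0.0012498*I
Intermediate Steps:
o = -210353/202186 + I*sqrt(255421)/404372 (o = (sqrt(-255421) - 420706)/404372 = (I*sqrt(255421) - 420706)*(1/404372) = (-420706 + I*sqrt(255421))*(1/404372) = -210353/202186 + I*sqrt(255421)/404372 ≈ -1.0404 + 0.0012498*I)
-o = -(-210353/202186 + I*sqrt(255421)/404372) = 210353/202186 - I*sqrt(255421)/404372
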